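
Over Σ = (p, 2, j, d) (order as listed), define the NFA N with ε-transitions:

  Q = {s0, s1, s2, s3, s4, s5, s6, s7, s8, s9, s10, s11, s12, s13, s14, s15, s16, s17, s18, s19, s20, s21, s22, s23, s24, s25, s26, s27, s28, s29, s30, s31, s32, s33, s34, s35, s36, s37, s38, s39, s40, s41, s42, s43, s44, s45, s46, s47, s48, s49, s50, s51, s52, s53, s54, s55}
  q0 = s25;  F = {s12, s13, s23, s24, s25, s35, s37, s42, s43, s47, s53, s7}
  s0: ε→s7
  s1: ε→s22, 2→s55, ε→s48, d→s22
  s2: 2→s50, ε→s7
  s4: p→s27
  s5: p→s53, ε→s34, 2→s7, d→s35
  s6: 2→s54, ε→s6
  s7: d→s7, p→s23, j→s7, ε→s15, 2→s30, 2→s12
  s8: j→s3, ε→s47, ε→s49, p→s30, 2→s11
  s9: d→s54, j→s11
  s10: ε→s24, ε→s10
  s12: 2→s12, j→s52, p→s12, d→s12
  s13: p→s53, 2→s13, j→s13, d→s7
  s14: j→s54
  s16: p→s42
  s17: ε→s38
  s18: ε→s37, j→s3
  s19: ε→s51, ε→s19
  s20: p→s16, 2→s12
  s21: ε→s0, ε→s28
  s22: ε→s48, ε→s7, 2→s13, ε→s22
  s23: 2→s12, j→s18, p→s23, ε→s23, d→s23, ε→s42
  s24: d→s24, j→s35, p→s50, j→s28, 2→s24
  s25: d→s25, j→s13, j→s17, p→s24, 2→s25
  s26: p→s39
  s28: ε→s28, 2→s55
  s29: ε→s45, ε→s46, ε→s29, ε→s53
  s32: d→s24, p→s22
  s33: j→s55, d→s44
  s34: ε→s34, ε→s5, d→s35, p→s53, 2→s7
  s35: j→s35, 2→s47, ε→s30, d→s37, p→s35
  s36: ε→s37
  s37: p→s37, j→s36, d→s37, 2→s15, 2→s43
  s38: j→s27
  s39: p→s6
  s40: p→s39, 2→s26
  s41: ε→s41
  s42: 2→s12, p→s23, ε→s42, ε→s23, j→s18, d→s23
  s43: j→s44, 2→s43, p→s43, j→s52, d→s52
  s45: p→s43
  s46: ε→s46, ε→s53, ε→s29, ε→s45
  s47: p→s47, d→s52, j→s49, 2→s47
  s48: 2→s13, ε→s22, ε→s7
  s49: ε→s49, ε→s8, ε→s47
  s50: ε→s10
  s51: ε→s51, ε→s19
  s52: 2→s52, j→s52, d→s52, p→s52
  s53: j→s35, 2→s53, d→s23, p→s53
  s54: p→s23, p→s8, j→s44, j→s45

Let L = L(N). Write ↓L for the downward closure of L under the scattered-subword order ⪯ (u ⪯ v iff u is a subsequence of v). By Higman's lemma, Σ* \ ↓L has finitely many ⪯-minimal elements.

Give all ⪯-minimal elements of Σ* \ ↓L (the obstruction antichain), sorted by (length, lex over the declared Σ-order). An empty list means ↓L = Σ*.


A = [pj2d, jd2j].

|Q|=56, |F|=12, |δ|=141 (46 ε).
min D↑ (12 st, q0=0, F={10}): 0:p→1,2→0,j→2,d→0 1:p→1,2→1,j→3,d→1 2:p→4,2→2,j→2,d→5 3:p→3,2→6,j→3,d→7 4:p→4,2→4,j→3,d→8 5:p→8,2→9,j→5,d→5 6:p→6,2→6,j→6,d→10 7:p→7,2→11,j→7,d→7 8:p→8,2→9,j→7,d→8 9:p→9,2→9,j→10,d→9 10:p→10,2→10,j→10,d→10 11:p→11,2→11,j→10,d→10 [Hopcroft].
'pj2d': |S_i|=[29, 23, 16, 11, 1] end={s52} ∉↓L; 4/4 del acc.
'jd2j': |S_i|=[29, 25, 13, 6, 2] end={s44,s52} — reject; 4/4 deletions ∈↓L.
2 words, ⪯-incomp.


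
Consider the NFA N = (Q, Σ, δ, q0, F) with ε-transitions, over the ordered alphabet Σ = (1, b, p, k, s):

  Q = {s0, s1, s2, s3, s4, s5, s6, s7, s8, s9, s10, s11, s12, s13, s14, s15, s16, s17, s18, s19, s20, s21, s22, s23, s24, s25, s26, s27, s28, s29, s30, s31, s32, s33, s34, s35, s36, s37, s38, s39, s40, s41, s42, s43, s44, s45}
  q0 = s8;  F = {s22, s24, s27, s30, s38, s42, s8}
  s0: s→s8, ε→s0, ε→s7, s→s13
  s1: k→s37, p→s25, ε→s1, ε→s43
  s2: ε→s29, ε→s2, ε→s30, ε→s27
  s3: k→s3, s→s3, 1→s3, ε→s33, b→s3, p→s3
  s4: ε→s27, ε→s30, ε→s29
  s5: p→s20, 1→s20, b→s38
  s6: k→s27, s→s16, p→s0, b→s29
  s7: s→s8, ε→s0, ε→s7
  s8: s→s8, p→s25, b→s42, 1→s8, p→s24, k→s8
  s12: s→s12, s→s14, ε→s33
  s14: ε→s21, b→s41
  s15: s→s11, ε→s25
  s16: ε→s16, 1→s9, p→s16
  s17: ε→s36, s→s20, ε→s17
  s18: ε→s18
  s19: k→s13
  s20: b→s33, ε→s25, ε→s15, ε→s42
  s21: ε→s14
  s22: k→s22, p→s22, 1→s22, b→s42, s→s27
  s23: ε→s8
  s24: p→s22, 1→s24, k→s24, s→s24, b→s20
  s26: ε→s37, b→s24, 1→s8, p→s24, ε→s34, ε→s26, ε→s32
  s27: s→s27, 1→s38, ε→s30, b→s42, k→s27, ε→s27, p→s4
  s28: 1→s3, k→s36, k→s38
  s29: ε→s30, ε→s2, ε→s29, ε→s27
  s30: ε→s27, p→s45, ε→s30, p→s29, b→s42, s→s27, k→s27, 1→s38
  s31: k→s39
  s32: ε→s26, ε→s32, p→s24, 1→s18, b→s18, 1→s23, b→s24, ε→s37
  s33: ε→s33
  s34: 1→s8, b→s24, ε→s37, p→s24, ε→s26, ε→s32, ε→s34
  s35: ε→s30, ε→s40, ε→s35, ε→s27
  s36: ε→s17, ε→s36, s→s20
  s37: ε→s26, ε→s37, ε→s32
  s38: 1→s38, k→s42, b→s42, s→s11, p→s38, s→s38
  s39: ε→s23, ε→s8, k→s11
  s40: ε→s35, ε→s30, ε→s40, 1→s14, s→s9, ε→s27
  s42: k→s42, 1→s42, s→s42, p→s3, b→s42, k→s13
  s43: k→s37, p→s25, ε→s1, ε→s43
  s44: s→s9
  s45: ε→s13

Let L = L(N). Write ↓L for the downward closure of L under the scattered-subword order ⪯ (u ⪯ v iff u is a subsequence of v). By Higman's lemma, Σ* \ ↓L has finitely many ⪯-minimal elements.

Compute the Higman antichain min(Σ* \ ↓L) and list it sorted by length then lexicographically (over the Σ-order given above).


|Q|=46, |F|=7, |δ|=151 (64 ε).
min D↑ (7 st, q0=0, F={3}): 0:1→0,b→1,p→2,k→0,s→0 1:1→1,b→1,p→3,k→1,s→1 2:1→2,b→1,p→4,k→2,s→2 3:1→3,b→3,p→3,k→3,s→3 4:1→4,b→1,p→4,k→4,s→5 5:1→6,b→1,p→5,k→5,s→5 6:1→6,b→1,p→6,k→1,s→6 [Hopcroft].
'bp': run [18, 8, 2] end={s3,s33} ∉↓L; 2/2 deletions ∈↓L.
'pps1kp': N↓-sim [18, 17, 13, 12, 6, 4, 2] end={s3,s33} — reject; 6/6 del acc.
2 obstructions.

A = [bp, pps1kp].


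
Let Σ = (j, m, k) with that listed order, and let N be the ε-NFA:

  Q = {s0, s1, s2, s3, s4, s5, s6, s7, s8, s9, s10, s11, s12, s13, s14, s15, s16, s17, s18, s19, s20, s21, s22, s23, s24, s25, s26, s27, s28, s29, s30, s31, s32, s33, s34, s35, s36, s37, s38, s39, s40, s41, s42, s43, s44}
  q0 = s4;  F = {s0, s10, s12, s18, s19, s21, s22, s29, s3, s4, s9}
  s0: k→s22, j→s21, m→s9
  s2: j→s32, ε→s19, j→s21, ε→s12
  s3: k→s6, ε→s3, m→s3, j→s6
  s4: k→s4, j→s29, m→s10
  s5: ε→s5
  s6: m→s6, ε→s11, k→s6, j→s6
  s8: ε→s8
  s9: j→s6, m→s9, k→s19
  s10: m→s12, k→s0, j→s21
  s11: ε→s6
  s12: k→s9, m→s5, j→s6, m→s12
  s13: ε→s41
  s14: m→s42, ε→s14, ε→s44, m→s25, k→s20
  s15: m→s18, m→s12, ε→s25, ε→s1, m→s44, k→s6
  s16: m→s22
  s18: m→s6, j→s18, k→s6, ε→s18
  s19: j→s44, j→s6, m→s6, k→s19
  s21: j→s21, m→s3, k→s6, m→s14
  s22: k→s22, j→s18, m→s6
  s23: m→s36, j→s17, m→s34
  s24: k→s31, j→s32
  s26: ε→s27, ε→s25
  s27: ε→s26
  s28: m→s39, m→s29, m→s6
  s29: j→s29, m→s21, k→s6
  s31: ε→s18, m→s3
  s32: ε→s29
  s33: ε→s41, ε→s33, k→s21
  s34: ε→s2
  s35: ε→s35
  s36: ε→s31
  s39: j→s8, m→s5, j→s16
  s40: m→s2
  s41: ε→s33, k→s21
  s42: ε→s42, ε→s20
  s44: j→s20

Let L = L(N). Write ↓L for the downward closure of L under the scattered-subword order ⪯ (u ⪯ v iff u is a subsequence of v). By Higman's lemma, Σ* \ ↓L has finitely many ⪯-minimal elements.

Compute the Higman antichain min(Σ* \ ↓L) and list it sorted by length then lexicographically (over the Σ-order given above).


|Q|=45, |F|=11, |δ|=91 (26 ε).
min D↑ (12 st, q0=0, F={4}): 0:j→1,m→2,k→0 1:j→1,m→3,k→4 2:j→3,m→5,k→6 3:j→3,m→7,k→4 4:j→4,m→4,k→4 5:j→4,m→5,k→8 6:j→3,m→8,k→9 7:j→4,m→7,k→4 8:j→4,m→8,k→10 9:j→11,m→4,k→9 10:j→4,m→4,k→10 11:j→11,m→4,k→4 [Hopcroft].
'jk': run [19, 11, 3] end={s11,s20,s6} rej; 2/2 deletions ∈↓L.
'mmj': |S_i|=[19, 17, 12, 4] end={s11,s20,s44,s6} rej; 3/3 del acc.
'mkkm': |S_i|=[19, 17, 14, 7, 2] end={s11,s6} ∉↓L; 4/4 deletions ∈↓L.
3 obstructions.

Antichain: [jk, mmj, mkkm].


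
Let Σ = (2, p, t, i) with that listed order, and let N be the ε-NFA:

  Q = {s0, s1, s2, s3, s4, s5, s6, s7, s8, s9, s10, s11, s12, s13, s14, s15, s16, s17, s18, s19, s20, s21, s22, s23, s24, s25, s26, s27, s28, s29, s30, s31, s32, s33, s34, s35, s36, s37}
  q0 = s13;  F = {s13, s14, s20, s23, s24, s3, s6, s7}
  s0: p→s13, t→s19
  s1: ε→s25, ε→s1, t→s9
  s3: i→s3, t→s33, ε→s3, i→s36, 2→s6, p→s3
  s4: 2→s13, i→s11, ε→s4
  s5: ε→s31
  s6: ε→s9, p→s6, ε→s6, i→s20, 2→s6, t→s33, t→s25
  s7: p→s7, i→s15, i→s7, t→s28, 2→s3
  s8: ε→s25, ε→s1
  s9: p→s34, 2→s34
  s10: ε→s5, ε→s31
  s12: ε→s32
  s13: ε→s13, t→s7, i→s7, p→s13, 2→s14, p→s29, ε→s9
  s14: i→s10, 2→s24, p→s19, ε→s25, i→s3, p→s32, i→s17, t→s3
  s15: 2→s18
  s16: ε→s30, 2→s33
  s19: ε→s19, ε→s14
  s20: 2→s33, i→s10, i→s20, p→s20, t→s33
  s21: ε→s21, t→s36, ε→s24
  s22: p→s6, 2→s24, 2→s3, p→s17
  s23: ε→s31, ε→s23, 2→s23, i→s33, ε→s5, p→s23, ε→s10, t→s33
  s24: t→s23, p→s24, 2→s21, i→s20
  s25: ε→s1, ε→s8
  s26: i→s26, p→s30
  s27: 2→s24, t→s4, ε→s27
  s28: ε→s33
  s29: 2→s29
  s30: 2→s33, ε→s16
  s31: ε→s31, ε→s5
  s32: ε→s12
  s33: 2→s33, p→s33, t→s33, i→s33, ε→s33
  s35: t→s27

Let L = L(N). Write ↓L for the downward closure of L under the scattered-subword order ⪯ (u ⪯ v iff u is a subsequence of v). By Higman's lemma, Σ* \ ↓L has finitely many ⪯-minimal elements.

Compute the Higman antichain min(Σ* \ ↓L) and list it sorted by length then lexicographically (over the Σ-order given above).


Antichain: [tt, it, 22ti, 22i2].

|Q|=38, |F|=8, |δ|=98 (33 ε).
min D↑ (9 st, q0=0, F={5}): 0:2→1,p→0,t→2,i→2 1:2→3,p→1,t→4,i→4 2:2→4,p→2,t→5,i→2 3:2→3,p→3,t→6,i→7 4:2→8,p→4,t→5,i→4 5:2→5,p→5,t→5,i→5 6:2→6,p→6,t→5,i→5 7:2→5,p→7,t→5,i→7 8:2→8,p→8,t→5,i→7 [Hopcroft].
'tt': |S_i|=[27, 18, 7] end={s1,s25,s28,s33,s34,s8,s9} rej; 2/2 del acc.
'it': run [27, 18, 7] end={s1,s25,s28,s33,s34,s8,s9} — reject; 2/2 del acc.
'22ti': |S_i|=[27, 23, 16, 11, 1] end={s33} — reject; 4/4 del acc.
'22i2': run [27, 23, 16, 5, 1] end={s33} rej; 4/4 del acc.
4 words, ⪯-incomp.


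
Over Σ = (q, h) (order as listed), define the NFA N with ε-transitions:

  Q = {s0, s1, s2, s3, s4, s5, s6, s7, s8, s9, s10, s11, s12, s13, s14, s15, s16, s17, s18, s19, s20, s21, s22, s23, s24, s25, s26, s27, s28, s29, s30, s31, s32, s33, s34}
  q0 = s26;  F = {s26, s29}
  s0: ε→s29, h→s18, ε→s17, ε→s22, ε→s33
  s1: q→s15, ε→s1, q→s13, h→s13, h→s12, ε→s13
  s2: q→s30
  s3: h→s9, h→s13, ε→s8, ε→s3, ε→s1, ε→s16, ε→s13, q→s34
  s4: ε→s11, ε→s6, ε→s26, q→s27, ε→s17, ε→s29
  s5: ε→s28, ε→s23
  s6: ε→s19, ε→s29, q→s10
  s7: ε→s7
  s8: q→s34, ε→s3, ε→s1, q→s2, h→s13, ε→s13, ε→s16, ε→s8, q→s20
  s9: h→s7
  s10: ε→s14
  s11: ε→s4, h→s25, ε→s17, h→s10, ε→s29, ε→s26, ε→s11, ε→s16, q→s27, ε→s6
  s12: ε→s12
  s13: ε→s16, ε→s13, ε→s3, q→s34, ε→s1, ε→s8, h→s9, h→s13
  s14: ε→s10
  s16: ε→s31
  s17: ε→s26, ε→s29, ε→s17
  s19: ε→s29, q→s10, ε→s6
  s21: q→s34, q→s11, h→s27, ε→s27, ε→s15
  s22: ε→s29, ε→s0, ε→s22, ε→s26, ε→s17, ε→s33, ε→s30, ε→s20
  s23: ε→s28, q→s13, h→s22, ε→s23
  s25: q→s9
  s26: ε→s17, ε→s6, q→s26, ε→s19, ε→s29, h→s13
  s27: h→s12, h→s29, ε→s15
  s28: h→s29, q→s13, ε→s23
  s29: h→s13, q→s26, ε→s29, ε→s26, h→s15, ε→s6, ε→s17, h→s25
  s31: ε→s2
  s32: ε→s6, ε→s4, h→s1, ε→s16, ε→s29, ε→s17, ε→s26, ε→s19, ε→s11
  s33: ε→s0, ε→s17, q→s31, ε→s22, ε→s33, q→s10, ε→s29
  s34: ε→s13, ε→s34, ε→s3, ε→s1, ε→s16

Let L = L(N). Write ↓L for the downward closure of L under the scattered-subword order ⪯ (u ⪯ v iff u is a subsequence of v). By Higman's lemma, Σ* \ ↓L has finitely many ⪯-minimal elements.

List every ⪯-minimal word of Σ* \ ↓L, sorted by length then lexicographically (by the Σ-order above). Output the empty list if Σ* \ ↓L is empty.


|Q|=35, |F|=2, |δ|=130 (88 ε).
min D↑ (2 st, q0=0, F={1}): 0:q→0,h→1 1:q→1,h→1 [Hopcroft].
'h': N↓-sim [22, 15] end={s1,s12,s13,s15,s16,s2,s20,s25,s3,s30,s31,s34,…} ∉↓L; 1/1 deletions ∈↓L.
1 minimals (antichain).

A = [h].


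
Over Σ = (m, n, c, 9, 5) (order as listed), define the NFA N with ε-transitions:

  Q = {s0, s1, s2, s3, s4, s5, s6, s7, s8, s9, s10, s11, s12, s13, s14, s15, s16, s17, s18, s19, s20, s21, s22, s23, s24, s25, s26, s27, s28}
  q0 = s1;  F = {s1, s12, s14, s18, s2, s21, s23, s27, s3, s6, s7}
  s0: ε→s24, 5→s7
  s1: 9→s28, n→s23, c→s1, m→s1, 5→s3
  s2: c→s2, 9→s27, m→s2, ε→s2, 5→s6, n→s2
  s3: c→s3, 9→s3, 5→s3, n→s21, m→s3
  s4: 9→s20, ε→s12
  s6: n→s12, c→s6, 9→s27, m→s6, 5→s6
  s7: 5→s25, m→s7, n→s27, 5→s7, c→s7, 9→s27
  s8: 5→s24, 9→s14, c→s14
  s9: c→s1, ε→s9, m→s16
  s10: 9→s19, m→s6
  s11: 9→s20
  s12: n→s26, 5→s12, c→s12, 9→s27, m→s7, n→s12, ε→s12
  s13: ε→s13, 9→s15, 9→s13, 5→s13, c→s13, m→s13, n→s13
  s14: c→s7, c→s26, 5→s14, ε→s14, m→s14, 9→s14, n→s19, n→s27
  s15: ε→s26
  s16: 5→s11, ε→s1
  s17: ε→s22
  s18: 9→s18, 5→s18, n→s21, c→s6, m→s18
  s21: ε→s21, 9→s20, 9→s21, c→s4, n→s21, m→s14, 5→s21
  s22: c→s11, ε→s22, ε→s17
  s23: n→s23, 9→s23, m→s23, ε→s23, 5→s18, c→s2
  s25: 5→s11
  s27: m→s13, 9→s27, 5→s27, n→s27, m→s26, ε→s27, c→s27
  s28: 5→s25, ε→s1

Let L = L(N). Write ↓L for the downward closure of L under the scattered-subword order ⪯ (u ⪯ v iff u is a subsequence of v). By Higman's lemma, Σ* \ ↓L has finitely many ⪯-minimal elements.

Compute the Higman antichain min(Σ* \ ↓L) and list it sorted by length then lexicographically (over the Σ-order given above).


|Q|=29, |F|=11, |δ|=97 (16 ε).
min D↑ (12 st, q0=0, F={10}): 0:m→0,n→1,c→0,9→0,5→2 1:m→1,n→1,c→3,9→1,5→4 2:m→2,n→5,c→2,9→2,5→2 3:m→3,n→3,c→3,9→6,5→7 4:m→4,n→5,c→7,9→4,5→4 5:m→8,n→5,c→9,9→5,5→5 6:m→10,n→6,c→6,9→6,5→6 7:m→7,n→9,c→7,9→6,5→7 8:m→8,n→6,c→11,9→8,5→8 9:m→11,n→9,c→9,9→6,5→9 10:m→10,n→10,c→10,9→10,5→10 11:m→11,n→6,c→11,9→6,5→11.
'nc9m': run [20, 17, 12, 5, 3] end={s13,s15,s26} ∉↓L; 4/4 single-dels accept.
'5nmnm': run [20, 16, 13, 10, 5, 3] end={s13,s15,s26} — reject; 5/5 deletions ∈↓L.
2 words, ⪯-incomp.

Antichain: [nc9m, 5nmnm].


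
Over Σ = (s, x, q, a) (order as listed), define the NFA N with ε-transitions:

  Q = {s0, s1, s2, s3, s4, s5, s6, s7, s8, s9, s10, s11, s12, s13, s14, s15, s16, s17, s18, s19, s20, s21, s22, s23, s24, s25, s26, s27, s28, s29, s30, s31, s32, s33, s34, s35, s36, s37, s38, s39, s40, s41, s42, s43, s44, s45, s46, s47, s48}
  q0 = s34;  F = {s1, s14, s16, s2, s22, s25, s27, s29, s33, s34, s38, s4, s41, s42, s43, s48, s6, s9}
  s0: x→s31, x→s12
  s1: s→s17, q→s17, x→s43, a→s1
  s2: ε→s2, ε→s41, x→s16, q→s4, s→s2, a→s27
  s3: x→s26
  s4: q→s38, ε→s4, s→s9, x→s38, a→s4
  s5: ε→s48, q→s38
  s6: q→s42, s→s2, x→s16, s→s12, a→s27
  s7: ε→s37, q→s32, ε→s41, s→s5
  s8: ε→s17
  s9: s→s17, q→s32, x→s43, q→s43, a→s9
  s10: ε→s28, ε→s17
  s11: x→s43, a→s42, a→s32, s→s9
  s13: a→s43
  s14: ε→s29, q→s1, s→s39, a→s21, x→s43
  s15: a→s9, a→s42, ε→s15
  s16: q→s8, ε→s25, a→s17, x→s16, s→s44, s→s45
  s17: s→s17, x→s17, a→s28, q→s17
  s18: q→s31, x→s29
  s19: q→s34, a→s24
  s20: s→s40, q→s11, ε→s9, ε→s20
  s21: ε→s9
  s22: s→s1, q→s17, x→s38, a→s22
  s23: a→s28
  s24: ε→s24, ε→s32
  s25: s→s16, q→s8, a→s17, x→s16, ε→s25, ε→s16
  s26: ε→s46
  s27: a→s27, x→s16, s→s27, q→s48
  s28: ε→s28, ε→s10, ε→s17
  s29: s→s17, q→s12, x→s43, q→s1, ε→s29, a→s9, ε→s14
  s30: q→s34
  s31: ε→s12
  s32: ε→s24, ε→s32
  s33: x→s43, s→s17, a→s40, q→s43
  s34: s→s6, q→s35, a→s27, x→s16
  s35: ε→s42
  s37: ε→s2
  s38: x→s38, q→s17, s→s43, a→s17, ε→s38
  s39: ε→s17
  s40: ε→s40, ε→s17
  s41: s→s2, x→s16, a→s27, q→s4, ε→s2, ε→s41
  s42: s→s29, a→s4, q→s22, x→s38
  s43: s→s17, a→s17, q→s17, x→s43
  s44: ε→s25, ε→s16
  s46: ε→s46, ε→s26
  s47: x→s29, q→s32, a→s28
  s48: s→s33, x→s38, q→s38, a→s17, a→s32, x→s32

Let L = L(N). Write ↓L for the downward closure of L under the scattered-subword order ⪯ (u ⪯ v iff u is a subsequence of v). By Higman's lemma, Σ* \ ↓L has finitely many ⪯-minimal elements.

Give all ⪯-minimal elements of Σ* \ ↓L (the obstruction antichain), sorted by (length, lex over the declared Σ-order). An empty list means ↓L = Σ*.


|Q|=49, |F|=18, |δ|=146 (40 ε).
min D↑ (16 st, q0=0, F={6}): 0:s→1,x→2,q→3,a→4 1:s→5,x→2,q→3,a→4 2:s→2,x→2,q→6,a→6 3:s→7,x→8,q→9,a→10 4:s→4,x→2,q→11,a→4 5:s→5,x→2,q→10,a→4 6:s→6,x→6,q→6,a→6 7:s→6,x→12,q→13,a→14 8:s→12,x→8,q→6,a→6 9:s→13,x→8,q→6,a→9 10:s→14,x→8,q→8,a→10 11:s→15,x→8,q→8,a→6 12:s→6,x→12,q→6,a→6 13:s→6,x→12,q→6,a→13 14:s→6,x→12,q→12,a→14 15:s→6,x→12,q→12,a→6 (ε-aug+det+¬).
'xq': |S_i|=[31, 12, 4] end={s10,s17,s28,s8} rej; 2/2 del acc.
'xa': N↓-sim [31, 12, 3] end={s10,s17,s28} rej; 2/2 deletions ∈↓L.
'qss': N↓-sim [31, 22, 15, 4] end={s10,s17,s28,s39} rej; 3/3 deletions ∈↓L.
'qqq': run [31, 22, 10, 3] end={s10,s17,s28} — reject; 3/3 deletions ∈↓L.
'aqa': |S_i|=[31, 21, 11, 6] end={s10,s17,s24,s28,s32,s40} rej; 3/3 single-dels accept.
'ssqqa': |S_i|=[31, 29, 26, 15, 7, 3] end={s10,s17,s28} rej; 5/5 deletions ∈↓L.
6 minimals (antichain).

A = [xq, xa, qss, qqq, aqa, ssqqa].


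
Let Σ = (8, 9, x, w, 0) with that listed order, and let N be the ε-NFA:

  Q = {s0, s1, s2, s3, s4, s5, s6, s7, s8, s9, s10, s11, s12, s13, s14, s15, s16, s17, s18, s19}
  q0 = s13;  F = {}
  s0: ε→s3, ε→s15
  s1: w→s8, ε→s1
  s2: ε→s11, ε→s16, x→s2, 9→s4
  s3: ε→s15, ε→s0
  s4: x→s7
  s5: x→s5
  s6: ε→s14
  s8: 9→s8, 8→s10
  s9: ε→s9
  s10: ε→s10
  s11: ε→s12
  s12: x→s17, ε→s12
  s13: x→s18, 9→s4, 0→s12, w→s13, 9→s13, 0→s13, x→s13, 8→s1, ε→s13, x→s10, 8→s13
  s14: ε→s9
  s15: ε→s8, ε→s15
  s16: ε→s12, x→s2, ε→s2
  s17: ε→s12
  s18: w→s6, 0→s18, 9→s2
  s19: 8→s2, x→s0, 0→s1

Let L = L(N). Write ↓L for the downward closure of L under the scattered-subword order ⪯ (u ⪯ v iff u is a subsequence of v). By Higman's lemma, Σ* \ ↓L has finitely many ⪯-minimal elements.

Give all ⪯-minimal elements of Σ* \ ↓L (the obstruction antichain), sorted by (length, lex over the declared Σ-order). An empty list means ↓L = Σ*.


|Q|=20, |F|=0, |δ|=44 (19 ε).
min D↑ (1 st, q0=0, F={0}): 0:8→0,9→0,x→0,w→0,0→0.
ε ∈ L(D↑) — L = ∅.

A = [ε].


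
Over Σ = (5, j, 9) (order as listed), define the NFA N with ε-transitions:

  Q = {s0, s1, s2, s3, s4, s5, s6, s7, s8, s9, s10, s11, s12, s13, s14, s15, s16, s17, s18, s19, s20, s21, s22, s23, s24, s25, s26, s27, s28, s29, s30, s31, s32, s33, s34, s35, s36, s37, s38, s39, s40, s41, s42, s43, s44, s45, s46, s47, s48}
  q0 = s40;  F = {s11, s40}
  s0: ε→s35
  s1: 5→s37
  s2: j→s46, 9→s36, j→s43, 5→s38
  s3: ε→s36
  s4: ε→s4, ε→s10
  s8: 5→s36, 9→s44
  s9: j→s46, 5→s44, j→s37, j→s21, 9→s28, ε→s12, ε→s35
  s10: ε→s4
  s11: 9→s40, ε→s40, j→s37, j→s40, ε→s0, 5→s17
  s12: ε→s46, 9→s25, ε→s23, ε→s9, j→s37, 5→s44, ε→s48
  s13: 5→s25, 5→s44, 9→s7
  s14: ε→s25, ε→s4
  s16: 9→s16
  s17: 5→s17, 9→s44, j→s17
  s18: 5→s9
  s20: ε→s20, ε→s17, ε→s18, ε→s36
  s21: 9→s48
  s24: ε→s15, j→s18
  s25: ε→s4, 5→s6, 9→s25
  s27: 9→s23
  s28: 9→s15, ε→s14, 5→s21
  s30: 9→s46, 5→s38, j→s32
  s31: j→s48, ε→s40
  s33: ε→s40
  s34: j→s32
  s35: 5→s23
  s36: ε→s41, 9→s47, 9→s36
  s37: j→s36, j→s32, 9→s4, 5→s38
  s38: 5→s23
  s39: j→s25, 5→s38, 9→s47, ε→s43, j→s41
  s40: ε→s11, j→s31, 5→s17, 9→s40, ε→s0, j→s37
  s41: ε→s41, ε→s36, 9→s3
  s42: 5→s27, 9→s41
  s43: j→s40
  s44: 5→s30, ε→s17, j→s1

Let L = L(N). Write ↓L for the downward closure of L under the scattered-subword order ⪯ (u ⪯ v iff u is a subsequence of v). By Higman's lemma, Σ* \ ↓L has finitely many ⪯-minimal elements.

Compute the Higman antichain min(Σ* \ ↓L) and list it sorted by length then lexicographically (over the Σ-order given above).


|Q|=49, |F|=2, |δ|=92 (31 ε).
min D↑ (2 st, q0=0, F={1}): 0:5→1,j→0,9→0 1:5→1,j→1,9→1 [Hopcroft].
'5': N↓-sim [21, 15] end={s1,s10,s17,s23,s3,s30,s32,s36,s37,s38,s4,s41,…} rej; 1/1 single-dels accept.
1 words, ⪯-incomp.

A = [5].


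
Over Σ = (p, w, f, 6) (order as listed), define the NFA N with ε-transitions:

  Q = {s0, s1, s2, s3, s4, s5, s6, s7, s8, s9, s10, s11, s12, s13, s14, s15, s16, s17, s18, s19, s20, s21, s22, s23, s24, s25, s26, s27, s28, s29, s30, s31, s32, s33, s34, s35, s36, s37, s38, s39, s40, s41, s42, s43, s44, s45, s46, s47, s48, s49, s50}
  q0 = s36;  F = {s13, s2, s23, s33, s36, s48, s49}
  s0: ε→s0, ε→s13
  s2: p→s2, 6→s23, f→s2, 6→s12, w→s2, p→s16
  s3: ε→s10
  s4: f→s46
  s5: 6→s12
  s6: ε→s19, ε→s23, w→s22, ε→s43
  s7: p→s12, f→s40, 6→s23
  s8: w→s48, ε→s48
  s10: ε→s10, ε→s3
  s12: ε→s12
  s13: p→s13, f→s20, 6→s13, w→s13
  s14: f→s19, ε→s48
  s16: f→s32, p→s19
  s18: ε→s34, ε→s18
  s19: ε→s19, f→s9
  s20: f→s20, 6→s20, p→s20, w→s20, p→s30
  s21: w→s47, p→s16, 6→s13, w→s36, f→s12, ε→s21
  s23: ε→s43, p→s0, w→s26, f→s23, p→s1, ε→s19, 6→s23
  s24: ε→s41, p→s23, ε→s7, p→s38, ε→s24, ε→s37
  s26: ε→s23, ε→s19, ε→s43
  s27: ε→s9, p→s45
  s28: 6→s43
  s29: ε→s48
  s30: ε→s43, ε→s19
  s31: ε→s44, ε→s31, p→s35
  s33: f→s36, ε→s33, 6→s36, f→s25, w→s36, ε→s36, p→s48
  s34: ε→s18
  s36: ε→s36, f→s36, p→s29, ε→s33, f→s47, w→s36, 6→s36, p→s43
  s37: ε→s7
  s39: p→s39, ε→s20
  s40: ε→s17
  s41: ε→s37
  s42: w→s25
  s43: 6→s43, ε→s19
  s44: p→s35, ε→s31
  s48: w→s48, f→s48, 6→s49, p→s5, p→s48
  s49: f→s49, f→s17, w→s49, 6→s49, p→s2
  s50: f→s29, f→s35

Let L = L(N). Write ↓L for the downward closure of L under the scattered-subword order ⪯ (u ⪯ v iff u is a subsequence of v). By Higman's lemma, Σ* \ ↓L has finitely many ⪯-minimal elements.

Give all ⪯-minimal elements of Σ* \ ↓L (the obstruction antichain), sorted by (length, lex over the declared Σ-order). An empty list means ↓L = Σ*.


Antichain: [p6p6pf].

|Q|=51, |F|=7, |δ|=109 (41 ε).
min D↑ (7 st, q0=0, F={6}): 0:p→1,w→0,f→0,6→0 1:p→1,w→1,f→1,6→2 2:p→3,w→2,f→2,6→2 3:p→3,w→3,f→3,6→4 4:p→5,w→4,f→4,6→4 5:p→5,w→5,f→6,6→5 6:p→6,w→6,f→6,6→6 (ε-aug+det+¬).
'p6p6pf': run [23, 19, 16, 14, 11, 8, 5] end={s19,s20,s30,s43,s9} — reject; 6/6 del acc.
1 minimals (antichain).


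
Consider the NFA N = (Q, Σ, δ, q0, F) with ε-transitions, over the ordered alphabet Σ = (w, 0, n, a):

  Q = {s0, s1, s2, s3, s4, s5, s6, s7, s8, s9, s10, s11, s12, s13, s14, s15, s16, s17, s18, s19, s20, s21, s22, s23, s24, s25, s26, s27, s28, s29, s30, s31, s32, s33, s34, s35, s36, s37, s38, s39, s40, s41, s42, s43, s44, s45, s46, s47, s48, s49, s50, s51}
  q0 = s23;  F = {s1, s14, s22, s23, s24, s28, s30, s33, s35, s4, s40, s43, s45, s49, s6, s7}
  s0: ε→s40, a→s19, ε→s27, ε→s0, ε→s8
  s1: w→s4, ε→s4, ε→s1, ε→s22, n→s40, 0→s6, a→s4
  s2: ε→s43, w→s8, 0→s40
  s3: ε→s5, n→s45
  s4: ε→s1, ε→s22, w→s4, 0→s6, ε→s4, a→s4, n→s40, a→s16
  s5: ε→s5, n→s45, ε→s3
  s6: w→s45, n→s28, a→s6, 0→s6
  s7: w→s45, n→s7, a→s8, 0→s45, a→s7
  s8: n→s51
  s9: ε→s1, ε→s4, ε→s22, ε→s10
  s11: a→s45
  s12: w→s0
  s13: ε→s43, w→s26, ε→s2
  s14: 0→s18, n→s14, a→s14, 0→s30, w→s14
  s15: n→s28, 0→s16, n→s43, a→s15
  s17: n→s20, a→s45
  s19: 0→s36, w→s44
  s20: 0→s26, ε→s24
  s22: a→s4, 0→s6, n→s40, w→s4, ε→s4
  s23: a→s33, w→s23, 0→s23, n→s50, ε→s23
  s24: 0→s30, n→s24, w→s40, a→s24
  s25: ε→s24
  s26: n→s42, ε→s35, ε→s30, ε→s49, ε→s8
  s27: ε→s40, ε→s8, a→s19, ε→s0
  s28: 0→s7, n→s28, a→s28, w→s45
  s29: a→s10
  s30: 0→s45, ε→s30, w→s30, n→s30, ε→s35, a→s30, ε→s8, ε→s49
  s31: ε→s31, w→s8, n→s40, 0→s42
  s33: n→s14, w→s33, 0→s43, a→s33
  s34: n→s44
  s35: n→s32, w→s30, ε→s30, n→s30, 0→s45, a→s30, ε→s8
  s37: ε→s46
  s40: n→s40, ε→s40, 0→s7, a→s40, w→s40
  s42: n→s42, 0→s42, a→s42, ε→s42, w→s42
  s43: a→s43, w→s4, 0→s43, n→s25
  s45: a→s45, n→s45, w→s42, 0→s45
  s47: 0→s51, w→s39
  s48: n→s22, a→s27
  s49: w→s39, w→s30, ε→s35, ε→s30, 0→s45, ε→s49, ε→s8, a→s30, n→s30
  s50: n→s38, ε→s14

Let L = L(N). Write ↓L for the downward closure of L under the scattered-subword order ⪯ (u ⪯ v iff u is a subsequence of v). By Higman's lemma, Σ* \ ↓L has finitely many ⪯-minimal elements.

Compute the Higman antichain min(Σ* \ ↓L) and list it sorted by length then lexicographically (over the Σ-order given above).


|Q|=52, |F|=16, |δ|=149 (46 ε).
min D↑ (13 st, q0=0, F={8}): 0:w→0,0→0,n→1,a→2 1:w→1,0→3,n→1,a→1 2:w→2,0→4,n→1,a→2 3:w→3,0→5,n→3,a→3 4:w→6,0→4,n→7,a→4 5:w→8,0→5,n→5,a→5 6:w→6,0→9,n→10,a→6 7:w→10,0→3,n→7,a→7 8:w→8,0→8,n→8,a→8 9:w→5,0→9,n→11,a→9 10:w→10,0→12,n→10,a→10 11:w→5,0→12,n→11,a→11 12:w→5,0→5,n→12,a→12 [Hopcroft].
'n00w': |S_i|=[26, 18, 11, 2, 1] end={s42} — reject; 4/4 del acc.
'a0w0ww': N↓-sim [26, 23, 21, 17, 7, 2, 1] end={s42} ∉↓L; 6/6 deletions ∈↓L.
2 obstructions.

Antichain: [n00w, a0w0ww].


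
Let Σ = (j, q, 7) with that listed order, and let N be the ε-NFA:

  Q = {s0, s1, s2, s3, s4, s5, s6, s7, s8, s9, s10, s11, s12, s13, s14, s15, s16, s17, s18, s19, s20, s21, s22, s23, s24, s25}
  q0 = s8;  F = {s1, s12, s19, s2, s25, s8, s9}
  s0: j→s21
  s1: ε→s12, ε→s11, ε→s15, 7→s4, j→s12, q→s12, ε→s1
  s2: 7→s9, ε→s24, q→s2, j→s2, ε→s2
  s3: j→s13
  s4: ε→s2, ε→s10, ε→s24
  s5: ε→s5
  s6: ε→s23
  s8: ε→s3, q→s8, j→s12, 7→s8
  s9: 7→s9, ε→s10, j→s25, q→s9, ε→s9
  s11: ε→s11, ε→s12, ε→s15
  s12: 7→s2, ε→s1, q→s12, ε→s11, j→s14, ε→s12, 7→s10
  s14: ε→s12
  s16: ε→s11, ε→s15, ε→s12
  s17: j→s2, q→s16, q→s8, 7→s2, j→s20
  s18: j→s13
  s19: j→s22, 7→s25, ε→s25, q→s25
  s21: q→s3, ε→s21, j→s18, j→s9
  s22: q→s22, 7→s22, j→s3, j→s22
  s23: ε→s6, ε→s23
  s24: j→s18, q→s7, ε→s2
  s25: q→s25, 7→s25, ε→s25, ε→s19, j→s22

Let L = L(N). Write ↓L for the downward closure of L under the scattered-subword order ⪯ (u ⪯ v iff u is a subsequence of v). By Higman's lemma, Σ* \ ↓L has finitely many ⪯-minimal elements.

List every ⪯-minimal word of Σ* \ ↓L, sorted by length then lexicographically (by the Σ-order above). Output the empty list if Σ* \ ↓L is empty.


|Q|=26, |F|=7, |δ|=70 (31 ε).
min D↑ (6 st, q0=0, F={5}): 0:j→1,q→0,7→0 1:j→1,q→1,7→2 2:j→2,q→2,7→3 3:j→4,q→3,7→3 4:j→5,q→4,7→4 5:j→5,q→5,7→5.
'j77jj': run [18, 17, 12, 7, 5, 3] end={s13,s22,s3} — reject; 5/5 deletions ∈↓L.
1 minimals (antichain).

Antichain: [j77jj].


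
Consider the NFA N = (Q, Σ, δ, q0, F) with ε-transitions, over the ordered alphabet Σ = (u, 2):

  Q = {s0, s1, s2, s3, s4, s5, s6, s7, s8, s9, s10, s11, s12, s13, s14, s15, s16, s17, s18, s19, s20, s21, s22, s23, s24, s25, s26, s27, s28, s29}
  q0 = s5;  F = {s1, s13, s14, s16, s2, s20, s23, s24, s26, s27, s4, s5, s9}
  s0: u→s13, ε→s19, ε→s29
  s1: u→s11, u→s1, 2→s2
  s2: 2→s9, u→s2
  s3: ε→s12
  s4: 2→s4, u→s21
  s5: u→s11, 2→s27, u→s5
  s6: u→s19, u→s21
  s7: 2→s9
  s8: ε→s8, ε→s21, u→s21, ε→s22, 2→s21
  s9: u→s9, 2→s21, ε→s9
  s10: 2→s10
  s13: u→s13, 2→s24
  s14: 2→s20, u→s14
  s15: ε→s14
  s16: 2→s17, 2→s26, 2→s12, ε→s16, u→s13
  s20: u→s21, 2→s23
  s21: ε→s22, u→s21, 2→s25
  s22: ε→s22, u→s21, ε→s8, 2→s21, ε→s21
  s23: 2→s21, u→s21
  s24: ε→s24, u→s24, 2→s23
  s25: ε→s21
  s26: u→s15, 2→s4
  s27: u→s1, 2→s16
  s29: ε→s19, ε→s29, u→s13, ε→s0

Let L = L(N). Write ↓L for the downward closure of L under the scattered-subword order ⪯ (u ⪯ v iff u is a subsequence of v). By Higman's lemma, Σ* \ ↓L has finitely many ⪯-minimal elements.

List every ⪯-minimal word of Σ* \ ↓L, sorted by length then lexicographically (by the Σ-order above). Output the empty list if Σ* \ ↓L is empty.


|Q|=30, |F|=13, |δ|=60 (18 ε).
min D↑ (14 st, q0=0, F={11}): 0:u→0,2→1 1:u→2,2→3 2:u→2,2→4 3:u→5,2→6 4:u→4,2→7 5:u→5,2→8 6:u→9,2→10 7:u→7,2→11 8:u→8,2→12 9:u→9,2→13 10:u→11,2→10 11:u→11,2→11 12:u→11,2→11 13:u→11,2→12 [Hopcroft].
'2u222': N↓-sim [21, 20, 14, 9, 6, 4] end={s21,s22,s25,s8} — reject; 5/5 deletions ∈↓L.
'2222u': |S_i|=[21, 20, 17, 14, 7, 4] end={s21,s22,s25,s8} ∉↓L; 5/5 single-dels accept.
2 minimals (antichain).

A = [2u222, 2222u].


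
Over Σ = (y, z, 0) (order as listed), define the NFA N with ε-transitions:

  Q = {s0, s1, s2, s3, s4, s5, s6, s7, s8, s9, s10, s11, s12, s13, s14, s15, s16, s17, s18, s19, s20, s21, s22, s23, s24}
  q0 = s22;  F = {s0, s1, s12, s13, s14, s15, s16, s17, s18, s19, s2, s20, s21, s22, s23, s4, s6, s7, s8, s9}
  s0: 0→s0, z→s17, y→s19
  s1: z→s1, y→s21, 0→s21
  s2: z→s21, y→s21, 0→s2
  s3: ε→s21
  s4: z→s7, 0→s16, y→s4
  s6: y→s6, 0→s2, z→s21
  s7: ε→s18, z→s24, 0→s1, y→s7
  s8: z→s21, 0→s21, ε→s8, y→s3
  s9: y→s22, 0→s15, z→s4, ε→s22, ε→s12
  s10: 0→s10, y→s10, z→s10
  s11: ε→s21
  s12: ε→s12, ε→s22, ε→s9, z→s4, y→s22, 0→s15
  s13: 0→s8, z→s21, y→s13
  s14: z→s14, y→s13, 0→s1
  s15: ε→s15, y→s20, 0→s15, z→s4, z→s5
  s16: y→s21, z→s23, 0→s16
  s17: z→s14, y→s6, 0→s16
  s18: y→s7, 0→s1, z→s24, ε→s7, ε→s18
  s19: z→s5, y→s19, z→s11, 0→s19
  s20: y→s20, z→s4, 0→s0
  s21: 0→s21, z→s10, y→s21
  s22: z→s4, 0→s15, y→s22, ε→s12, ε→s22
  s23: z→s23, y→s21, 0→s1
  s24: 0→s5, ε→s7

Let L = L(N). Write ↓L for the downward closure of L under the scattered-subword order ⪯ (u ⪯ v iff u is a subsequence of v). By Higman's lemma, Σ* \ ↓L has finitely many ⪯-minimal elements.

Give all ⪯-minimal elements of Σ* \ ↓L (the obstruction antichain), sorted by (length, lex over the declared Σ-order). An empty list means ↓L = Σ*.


|Q|=25, |F|=20, |δ|=81 (15 ε).
min D↑ (18 st, q0=0, F={10}): 0:y→0,z→1,0→2 1:y→1,z→3,0→4 2:y→5,z→1,0→2 3:y→3,z→3,0→6 4:y→7,z→8,0→4 5:y→5,z→1,0→9 6:y→7,z→6,0→7 7:y→7,z→10,0→7 8:y→7,z→8,0→6 9:y→11,z→12,0→9 10:y→10,z→10,0→10 11:y→11,z→7,0→11 12:y→13,z→14,0→4 13:y→13,z→7,0→15 14:y→16,z→14,0→6 15:y→7,z→7,0→15 16:y→16,z→7,0→17 17:y→7,z→7,0→7 (ε-aug+det+¬).
'z0yz': N↓-sim [25, 18, 9, 3, 1] end={s10} rej; 4/4 single-dels accept.
'zz00z': |S_i|=[25, 18, 12, 6, 2, 1] end={s10} rej; 5/5 del acc.
'0y0yzz': run [25, 22, 21, 16, 10, 4, 1] end={s10} — reject; 6/6 single-dels accept.
3 obstructions.

A = [z0yz, zz00z, 0y0yzz].


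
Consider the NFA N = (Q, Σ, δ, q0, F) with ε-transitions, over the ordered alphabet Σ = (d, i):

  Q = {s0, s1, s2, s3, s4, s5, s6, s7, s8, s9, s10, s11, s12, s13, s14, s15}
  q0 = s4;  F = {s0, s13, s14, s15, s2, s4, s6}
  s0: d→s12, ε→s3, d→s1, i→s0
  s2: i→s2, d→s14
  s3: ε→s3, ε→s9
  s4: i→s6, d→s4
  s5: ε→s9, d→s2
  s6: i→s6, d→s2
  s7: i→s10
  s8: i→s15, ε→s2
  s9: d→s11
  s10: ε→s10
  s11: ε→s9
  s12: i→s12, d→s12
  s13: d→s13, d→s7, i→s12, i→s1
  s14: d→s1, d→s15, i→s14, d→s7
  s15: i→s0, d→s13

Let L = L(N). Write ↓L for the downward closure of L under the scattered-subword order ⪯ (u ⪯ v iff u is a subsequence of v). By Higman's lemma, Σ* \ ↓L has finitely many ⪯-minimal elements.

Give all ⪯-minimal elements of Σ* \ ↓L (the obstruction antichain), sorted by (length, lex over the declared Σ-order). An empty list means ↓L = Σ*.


A = [iddddi, idddid].

|Q|=16, |F|=7, |δ|=32 (7 ε).
min D↑ (8 st, q0=0, F={7}): 0:d→0,i→1 1:d→2,i→1 2:d→3,i→2 3:d→4,i→3 4:d→5,i→6 5:d→5,i→7 6:d→7,i→6 7:d→7,i→7 (ε-aug+det+¬).
'iddddi': N↓-sim [14, 13, 12, 11, 10, 7, 3] end={s1,s10,s12} ∉↓L; 6/6 deletions ∈↓L.
'idddid': |S_i|=[14, 13, 12, 11, 10, 7, 4] end={s1,s11,s12,s9} rej; 6/6 del acc.
2 obstructions.


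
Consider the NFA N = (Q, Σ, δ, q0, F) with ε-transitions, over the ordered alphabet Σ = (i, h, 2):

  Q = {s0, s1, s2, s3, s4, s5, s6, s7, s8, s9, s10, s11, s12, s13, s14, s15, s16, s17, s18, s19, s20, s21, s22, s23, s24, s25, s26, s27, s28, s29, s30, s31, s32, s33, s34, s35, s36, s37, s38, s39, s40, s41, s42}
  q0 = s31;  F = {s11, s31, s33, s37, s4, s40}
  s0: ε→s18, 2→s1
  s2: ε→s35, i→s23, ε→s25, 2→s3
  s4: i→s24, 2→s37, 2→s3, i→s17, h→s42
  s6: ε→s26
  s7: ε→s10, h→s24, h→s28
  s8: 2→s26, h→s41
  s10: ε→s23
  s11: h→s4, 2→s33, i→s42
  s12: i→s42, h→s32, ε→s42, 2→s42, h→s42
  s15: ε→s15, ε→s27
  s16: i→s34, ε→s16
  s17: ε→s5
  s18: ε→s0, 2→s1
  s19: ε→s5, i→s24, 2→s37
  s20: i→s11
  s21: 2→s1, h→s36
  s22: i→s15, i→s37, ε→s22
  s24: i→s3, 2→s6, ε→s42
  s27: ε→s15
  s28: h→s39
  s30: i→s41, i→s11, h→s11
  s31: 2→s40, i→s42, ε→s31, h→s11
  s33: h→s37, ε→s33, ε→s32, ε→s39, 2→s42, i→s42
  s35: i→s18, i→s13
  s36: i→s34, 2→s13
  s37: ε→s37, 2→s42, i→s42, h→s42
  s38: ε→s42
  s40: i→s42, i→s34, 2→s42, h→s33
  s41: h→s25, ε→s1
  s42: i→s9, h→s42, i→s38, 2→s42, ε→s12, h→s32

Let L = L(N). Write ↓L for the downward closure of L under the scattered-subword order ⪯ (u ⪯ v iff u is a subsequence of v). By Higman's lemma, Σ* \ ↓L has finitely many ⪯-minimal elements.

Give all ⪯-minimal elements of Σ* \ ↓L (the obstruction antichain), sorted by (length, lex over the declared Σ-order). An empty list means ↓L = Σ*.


Antichain: [i, 22, hhh].

|Q|=43, |F|=6, |δ|=81 (24 ε).
min D↑ (7 st, q0=0, F={1}): 0:i→1,h→2,2→3 1:i→1,h→1,2→1 2:i→1,h→4,2→5 3:i→1,h→5,2→1 4:i→1,h→1,2→6 5:i→1,h→6,2→1 6:i→1,h→1,2→1.
'i': |S_i|=[19, 12] end={s12,s17,s24,s26,s3,s32,s34,s38,s42,s5,s6,s9} ∉↓L; 1/1 del acc.
'22': N↓-sim [19, 13, 5] end={s12,s32,s38,s42,s9} — reject; 2/2 single-dels accept.
'hhh': |S_i|=[19, 16, 13, 5] end={s12,s32,s38,s42,s9} rej; 3/3 single-dels accept.
3 words, ⪯-incomp.


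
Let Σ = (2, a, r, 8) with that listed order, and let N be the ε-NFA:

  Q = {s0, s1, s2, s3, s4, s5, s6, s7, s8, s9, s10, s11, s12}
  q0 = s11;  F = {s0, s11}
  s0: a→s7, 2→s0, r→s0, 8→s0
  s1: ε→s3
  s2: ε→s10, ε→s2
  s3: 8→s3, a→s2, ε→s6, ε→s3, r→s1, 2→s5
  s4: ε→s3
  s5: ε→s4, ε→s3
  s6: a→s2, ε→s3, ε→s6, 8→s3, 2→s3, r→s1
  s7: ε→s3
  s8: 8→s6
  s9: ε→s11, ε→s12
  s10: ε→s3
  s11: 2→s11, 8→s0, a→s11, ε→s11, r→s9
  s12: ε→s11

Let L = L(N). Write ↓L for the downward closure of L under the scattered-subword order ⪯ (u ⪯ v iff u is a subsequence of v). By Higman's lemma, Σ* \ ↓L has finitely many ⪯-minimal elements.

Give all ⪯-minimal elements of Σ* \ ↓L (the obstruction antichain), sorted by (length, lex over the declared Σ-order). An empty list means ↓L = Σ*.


|Q|=13, |F|=2, |δ|=33 (16 ε).
min D↑ (3 st, q0=0, F={2}): 0:2→0,a→0,r→0,8→1 1:2→1,a→2,r→1,8→1 2:2→2,a→2,r→2,8→2.
'8a': run [12, 9, 8] end={s1,s10,s2,s3,s4,s5,s6,s7} — reject; 2/2 del acc.
1 minimals (antichain).

A = [8a].


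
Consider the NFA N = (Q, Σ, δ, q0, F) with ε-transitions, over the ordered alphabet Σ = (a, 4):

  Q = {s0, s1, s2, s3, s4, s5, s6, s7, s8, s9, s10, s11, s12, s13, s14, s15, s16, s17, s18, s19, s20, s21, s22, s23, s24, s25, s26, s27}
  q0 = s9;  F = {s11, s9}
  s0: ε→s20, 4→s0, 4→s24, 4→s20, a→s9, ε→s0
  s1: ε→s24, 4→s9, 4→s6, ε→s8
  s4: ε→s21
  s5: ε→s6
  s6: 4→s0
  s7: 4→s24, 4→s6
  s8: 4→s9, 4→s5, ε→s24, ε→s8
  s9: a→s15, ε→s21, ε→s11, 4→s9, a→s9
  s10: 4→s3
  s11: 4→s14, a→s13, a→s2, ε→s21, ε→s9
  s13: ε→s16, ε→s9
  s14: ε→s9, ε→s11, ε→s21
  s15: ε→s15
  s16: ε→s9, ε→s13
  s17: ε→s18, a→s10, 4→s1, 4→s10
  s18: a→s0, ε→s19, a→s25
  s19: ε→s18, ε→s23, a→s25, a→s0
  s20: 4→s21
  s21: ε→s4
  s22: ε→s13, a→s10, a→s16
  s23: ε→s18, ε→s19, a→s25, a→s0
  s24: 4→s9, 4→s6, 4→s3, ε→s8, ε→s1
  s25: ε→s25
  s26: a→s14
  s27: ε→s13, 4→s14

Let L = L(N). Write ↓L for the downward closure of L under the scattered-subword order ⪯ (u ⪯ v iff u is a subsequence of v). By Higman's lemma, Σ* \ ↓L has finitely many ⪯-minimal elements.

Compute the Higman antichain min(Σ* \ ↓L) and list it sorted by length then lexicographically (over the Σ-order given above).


min(Σ*\↓L) = [].

|Q|=28, |F|=2, |δ|=67 (32 ε).
min D↑ (1 st, q0=0, F={}): 0:a→0,4→0.
L(D↑) = ∅ ⇒ ↓L = Σ*.


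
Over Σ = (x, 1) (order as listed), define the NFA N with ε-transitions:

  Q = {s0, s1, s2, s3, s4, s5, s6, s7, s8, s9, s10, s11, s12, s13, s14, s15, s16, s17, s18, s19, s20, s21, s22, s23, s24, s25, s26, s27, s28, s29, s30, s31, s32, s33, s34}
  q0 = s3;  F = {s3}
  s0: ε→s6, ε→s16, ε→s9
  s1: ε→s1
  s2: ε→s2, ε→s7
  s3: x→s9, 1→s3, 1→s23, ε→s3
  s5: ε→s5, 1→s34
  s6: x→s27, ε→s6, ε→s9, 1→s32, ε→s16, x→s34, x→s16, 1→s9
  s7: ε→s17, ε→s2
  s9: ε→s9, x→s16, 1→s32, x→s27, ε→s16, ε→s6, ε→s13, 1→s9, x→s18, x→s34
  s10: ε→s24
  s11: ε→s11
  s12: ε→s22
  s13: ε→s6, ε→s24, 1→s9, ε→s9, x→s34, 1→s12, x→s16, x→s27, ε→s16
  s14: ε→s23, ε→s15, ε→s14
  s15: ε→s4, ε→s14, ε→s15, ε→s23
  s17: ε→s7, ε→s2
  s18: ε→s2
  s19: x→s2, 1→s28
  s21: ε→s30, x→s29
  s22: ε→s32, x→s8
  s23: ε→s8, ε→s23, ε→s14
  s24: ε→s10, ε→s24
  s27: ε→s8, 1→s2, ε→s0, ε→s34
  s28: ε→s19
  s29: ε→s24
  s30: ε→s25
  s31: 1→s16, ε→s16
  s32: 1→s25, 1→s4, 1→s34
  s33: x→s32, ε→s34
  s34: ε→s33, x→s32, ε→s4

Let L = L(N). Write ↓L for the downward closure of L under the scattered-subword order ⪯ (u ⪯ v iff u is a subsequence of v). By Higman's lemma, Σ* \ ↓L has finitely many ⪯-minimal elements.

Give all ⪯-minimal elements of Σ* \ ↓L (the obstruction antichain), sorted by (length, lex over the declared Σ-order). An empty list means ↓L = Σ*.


|Q|=35, |F|=1, |δ|=82 (51 ε).
min D↑ (2 st, q0=0, F={1}): 0:x→1,1→0 1:x→1,1→1 (ε-aug+det+¬).
'x': N↓-sim [24, 20] end={s0,s10,s12,s13,s16,s17,s18,s2,s22,s24,s25,s27,…} ∉↓L; 1/1 deletions ∈↓L.
1 words, ⪯-incomp.

Antichain: [x].
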